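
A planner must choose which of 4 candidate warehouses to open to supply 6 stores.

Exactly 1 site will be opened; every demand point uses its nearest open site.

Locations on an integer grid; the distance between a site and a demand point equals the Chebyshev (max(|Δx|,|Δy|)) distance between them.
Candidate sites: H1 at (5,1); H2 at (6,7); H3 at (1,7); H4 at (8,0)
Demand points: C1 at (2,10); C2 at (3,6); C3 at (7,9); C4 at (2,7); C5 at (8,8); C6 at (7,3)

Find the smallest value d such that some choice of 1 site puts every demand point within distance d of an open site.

Open {H2}.
  Farthest demand point is C1 at distance 4 (to H2); all others are ≤ 4.
With {H3} the worst case is 7.
With {H1} the worst case is 9.
No size-1 selection achieves below 4.

4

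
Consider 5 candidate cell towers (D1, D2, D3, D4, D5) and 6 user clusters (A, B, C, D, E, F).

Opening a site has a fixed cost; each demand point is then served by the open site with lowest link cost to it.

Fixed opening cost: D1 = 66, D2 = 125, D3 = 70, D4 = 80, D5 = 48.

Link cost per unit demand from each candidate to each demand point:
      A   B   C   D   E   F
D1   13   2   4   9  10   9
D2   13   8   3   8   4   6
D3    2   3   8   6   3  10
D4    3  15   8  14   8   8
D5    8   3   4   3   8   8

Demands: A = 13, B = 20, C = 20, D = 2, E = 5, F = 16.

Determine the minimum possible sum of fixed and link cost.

Open {D3, D5}: assign each demand point to its cheapest open site.
  A→D3 13×2=26, B→D3 20×3=60, C→D5 20×4=80, D→D5 2×3=6, E→D3 5×3=15, F→D5 16×8=128
  link cost 315, fixed 118 → total 433.
Compare {D1, D3}: link cost 317 + fixed 136 = 453.
Compare {D2, D3}: link cost 269 + fixed 195 = 464.
Compare {D5}: link cost 418 + fixed 48 = 466.
All other subsets cost ≥ 453. Minimum total cost: 433.

433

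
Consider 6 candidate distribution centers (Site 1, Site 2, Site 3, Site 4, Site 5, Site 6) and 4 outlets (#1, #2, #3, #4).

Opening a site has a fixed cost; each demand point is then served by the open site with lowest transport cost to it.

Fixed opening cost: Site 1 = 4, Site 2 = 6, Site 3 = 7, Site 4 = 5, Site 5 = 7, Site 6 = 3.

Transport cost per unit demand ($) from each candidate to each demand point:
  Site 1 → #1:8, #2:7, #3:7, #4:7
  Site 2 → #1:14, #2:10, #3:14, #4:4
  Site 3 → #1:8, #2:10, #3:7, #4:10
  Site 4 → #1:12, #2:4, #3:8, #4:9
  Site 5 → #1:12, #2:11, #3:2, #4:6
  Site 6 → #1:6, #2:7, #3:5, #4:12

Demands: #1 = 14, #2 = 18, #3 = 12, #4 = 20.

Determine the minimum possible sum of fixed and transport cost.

281

Open {Site 2, Site 4, Site 5, Site 6}: assign each demand point to its cheapest open site.
  #1→Site 6 14×6=84, #2→Site 4 18×4=72, #3→Site 5 12×2=24, #4→Site 2 20×4=80
  transport cost 260, fixed 21 → total 281.
Compare {Site 1, Site 2, Site 4, Site 5, Site 6}: transport cost 260 + fixed 25 = 285.
Compare {Site 2, Site 3, Site 4, Site 5, Site 6}: transport cost 260 + fixed 28 = 288.
Compare {Site 1, Site 2, Site 3, Site 4, Site 5, Site 6}: transport cost 260 + fixed 32 = 292.
All other subsets cost ≥ 285. Minimum total cost: 281.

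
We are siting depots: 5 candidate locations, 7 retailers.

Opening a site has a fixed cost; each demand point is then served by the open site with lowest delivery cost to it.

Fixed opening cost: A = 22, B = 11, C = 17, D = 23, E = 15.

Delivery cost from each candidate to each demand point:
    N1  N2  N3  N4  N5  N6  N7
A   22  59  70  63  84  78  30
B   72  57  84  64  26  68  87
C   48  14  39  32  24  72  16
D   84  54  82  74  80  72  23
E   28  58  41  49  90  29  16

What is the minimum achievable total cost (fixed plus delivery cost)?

Open {C, E}: assign each demand point to its cheapest open site.
  N1→E 28, N2→C 14, N3→C 39, N4→C 32, N5→C 24, N6→E 29, N7→C 16
  delivery cost 182, fixed 32 → total 214.
Compare {B, C, E}: delivery cost 182 + fixed 43 = 225.
Compare {A, C, E}: delivery cost 176 + fixed 54 = 230.
Compare {C, D, E}: delivery cost 182 + fixed 55 = 237.
All other subsets cost ≥ 225. Minimum total cost: 214.

214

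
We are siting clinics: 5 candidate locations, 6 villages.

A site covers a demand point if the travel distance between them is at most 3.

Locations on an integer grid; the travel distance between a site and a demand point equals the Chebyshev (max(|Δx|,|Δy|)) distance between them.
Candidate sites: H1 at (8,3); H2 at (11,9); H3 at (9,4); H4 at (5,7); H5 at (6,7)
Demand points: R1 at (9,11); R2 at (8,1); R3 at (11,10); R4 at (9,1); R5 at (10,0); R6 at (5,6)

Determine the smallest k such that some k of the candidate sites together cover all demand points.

2

Coverage sets (demand points within 3 of each site):
  H1: {R2, R4, R5, R6}
  H2: {R1, R3}
  H3: {R2, R4}
  H4: {R6}
  H5: {R6}
No single site covers all 6 demand points.
But {H1, H2} covers everything, so the minimum is 2.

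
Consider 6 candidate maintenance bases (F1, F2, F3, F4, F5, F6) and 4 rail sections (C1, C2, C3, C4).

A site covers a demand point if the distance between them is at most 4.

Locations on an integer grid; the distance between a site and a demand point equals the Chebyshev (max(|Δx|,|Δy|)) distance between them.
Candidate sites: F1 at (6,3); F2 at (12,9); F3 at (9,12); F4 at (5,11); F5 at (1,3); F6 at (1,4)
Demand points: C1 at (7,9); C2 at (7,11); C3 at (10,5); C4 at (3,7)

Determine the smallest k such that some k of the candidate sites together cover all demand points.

Coverage sets (demand points within 4 of each site):
  F1: {C3, C4}
  F2: {C3}
  F3: {C1, C2}
  F4: {C1, C2, C4}
  F5: {C4}
  F6: {C4}
No single site covers all 4 demand points.
But {F1, F3} covers everything, so the minimum is 2.

2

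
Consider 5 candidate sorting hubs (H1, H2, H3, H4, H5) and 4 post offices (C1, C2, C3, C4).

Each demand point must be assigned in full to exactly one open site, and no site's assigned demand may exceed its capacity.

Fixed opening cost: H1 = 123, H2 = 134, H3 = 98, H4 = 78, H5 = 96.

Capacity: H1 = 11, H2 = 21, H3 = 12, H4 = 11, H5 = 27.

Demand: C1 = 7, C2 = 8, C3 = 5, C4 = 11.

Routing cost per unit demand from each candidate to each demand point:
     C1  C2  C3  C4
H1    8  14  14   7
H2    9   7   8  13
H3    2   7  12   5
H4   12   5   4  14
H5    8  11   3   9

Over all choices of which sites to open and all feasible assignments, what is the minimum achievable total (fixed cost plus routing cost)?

Open {H4, H5}; cheapest assignment that respects the capacities:
  H4 (cap 11, load 8): C2 — cost 8×5 = 40
  H5 (cap 27, load 23): C1, C3, C4 — cost 7×8 + 5×3 + 11×9 = 170
  Shipping 210, fixed 174 → total 384.
  Any other capacity-feasible assignment to {H4, H5} ships for at least 210.
Compare {H3, H5}: its best feasible assignment gives total 408.
Compare {H3, H4, H5}: its best feasible assignment gives total 438.
Every other set of open sites that can feasibly serve all demand totals ≥ 408 even under its best assignment. Minimum: 384.

384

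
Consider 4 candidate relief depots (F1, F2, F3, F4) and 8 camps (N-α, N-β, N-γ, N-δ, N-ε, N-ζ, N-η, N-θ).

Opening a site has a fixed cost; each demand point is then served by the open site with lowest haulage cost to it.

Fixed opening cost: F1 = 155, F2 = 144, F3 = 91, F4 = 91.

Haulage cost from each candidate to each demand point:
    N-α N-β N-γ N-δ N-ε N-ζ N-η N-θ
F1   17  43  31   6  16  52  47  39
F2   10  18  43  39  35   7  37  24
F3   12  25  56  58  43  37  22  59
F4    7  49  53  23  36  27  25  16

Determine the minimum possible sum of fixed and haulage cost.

327

Open {F4}: assign each demand point to its cheapest open site.
  N-α→F4 7, N-β→F4 49, N-γ→F4 53, N-δ→F4 23, N-ε→F4 36, N-ζ→F4 27, N-η→F4 25, N-θ→F4 16
  haulage cost 236, fixed 91 → total 327.
Compare {F2}: haulage cost 213 + fixed 144 = 357.
Compare {F3, F4}: haulage cost 209 + fixed 182 = 391.
Compare {F3}: haulage cost 312 + fixed 91 = 403.
All other subsets cost ≥ 357. Minimum total cost: 327.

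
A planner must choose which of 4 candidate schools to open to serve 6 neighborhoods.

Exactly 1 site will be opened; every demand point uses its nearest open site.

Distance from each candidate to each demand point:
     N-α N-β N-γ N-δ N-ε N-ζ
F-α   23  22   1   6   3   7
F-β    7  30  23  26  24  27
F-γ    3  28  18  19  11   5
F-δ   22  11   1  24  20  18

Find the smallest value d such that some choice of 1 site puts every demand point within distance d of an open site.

Open {F-α}.
  Farthest demand point is N-α at distance 23 (to F-α); all others are ≤ 23.
With {F-δ} the worst case is 24.
With {F-γ} the worst case is 28.
No size-1 selection achieves below 23.

23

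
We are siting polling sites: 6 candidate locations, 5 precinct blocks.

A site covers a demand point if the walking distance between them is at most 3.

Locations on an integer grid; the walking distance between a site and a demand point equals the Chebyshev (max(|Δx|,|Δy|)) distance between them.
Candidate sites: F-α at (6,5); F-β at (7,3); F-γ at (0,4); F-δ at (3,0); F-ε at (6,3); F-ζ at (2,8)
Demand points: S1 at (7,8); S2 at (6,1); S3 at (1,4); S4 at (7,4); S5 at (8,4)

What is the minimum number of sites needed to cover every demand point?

Coverage sets (demand points within 3 of each site):
  F-α: {S1, S4, S5}
  F-β: {S2, S4, S5}
  F-γ: {S3}
  F-δ: {S2}
  F-ε: {S2, S4, S5}
  F-ζ: {}
No 2 sites suffice: every size-2 union leaves at least one demand point uncovered.
But {F-α, F-β, F-γ} covers everything, so the minimum is 3.

3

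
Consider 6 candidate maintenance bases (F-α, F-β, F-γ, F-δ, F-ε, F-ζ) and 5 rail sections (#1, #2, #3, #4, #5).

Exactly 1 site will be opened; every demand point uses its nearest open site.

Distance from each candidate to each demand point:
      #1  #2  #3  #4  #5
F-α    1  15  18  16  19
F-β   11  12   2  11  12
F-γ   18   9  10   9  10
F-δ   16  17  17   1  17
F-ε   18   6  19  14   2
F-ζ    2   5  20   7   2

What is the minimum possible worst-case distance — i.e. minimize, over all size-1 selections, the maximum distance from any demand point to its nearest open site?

Open {F-β}.
  Farthest demand point is #2 at distance 12 (to F-β); all others are ≤ 12.
With {F-δ} the worst case is 17.
With {F-γ} the worst case is 18.
No size-1 selection achieves below 12.

12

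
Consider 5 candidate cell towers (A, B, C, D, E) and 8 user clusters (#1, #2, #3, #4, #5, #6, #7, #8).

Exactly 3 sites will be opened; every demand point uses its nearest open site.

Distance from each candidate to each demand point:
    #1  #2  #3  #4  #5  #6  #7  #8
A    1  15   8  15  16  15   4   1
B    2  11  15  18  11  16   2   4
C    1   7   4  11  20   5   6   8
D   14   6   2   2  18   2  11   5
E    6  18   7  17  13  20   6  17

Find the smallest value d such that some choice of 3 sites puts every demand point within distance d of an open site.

Open {A, B, C}.
  Farthest demand point is #4 at distance 11 (to C); all others are ≤ 11.
With {A, B, D} the worst case is 11.
With {B, C, D} the worst case is 11.
No size-3 selection achieves below 11.

11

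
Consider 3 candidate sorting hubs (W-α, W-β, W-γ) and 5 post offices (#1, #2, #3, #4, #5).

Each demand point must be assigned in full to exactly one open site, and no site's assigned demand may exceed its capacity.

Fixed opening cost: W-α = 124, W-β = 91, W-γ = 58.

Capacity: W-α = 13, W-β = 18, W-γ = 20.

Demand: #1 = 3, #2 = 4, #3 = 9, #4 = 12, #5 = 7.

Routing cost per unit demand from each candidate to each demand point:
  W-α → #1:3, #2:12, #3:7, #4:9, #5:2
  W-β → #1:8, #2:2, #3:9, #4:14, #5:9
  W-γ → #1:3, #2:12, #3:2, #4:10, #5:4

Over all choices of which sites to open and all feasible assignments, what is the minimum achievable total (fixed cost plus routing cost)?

Open {W-β, W-γ}; cheapest assignment that respects the capacities:
  W-β (cap 18, load 16): #2, #4 — cost 4×2 + 12×14 = 176
  W-γ (cap 20, load 19): #1, #3, #5 — cost 3×3 + 9×2 + 7×4 = 55
  Shipping 231, fixed 149 → total 380.
  Any other capacity-feasible assignment to {W-β, W-γ} ships for at least 231.
Compare {W-α, W-β, W-γ}: its best feasible assignment gives total 444.
Every other set of open sites that can feasibly serve all demand totals ≥ 444 even under its best assignment. Minimum: 380.

380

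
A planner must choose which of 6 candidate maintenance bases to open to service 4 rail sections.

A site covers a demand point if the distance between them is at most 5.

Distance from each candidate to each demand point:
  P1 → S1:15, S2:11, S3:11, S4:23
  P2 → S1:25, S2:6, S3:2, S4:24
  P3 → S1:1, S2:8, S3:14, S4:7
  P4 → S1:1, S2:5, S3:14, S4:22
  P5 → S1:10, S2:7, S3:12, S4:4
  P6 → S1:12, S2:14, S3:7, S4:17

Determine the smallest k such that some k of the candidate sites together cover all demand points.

3

Coverage sets (demand points within 5 of each site):
  P1: {}
  P2: {S3}
  P3: {S1}
  P4: {S1, S2}
  P5: {S4}
  P6: {}
No 2 sites suffice: every size-2 union leaves at least one demand point uncovered.
But {P2, P4, P5} covers everything, so the minimum is 3.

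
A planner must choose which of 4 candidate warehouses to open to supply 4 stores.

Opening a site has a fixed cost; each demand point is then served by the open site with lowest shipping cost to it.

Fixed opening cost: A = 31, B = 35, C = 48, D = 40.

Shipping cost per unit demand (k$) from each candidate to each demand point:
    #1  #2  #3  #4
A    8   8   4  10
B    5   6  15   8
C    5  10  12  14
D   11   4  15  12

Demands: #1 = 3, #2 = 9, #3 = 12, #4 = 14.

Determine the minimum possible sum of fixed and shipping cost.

Open {A, B}: assign each demand point to its cheapest open site.
  #1→B 3×5=15, #2→B 9×6=54, #3→A 12×4=48, #4→B 14×8=112
  shipping cost 229, fixed 66 → total 295.
Compare {A}: shipping cost 284 + fixed 31 = 315.
Compare {A, B, D}: shipping cost 211 + fixed 106 = 317.
Compare {A, D}: shipping cost 248 + fixed 71 = 319.
All other subsets cost ≥ 315. Minimum total cost: 295.

295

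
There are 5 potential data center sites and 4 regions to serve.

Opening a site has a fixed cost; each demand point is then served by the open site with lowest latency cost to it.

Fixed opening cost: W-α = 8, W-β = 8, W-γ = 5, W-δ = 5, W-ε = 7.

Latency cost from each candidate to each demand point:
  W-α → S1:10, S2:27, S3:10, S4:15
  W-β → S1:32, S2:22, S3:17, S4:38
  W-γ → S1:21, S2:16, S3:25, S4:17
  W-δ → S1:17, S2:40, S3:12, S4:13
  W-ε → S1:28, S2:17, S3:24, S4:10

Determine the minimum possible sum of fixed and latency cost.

Open {W-α, W-ε}: assign each demand point to its cheapest open site.
  S1→W-α 10, S2→W-ε 17, S3→W-α 10, S4→W-ε 10
  latency cost 47, fixed 15 → total 62.
Compare {W-α, W-γ}: latency cost 51 + fixed 13 = 64.
Compare {W-α, W-γ, W-ε}: latency cost 46 + fixed 20 = 66.
Compare {W-α, W-γ, W-δ}: latency cost 49 + fixed 18 = 67.
All other subsets cost ≥ 64. Minimum total cost: 62.

62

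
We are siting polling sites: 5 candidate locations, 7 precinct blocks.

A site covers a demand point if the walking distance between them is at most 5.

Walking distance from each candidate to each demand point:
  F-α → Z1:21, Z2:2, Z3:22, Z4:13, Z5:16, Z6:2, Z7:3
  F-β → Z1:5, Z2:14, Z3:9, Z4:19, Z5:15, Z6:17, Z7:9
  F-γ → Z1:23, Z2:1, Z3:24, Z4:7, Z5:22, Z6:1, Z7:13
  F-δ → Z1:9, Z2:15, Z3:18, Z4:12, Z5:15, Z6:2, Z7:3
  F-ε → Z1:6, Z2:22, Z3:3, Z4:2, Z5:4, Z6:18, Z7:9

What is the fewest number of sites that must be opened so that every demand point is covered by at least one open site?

Coverage sets (demand points within 5 of each site):
  F-α: {Z2, Z6, Z7}
  F-β: {Z1}
  F-γ: {Z2, Z6}
  F-δ: {Z6, Z7}
  F-ε: {Z3, Z4, Z5}
No 2 sites suffice: every size-2 union leaves at least one demand point uncovered.
But {F-α, F-β, F-ε} covers everything, so the minimum is 3.

3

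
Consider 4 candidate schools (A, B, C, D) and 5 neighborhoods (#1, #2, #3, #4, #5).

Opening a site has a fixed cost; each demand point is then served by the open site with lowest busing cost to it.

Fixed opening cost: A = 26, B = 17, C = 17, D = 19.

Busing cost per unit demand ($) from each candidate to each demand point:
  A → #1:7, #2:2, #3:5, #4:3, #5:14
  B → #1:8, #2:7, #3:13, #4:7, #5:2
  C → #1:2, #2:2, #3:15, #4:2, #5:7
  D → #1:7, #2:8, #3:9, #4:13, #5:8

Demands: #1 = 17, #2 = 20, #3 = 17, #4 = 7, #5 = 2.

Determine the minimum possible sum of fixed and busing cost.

Open {A, C}: assign each demand point to its cheapest open site.
  #1→C 17×2=34, #2→A 20×2=40, #3→A 17×5=85, #4→C 7×2=14, #5→C 2×7=14
  busing cost 187, fixed 43 → total 230.
Compare {A, B, C}: busing cost 177 + fixed 60 = 237.
Compare {A, C, D}: busing cost 187 + fixed 62 = 249.
Compare {A, B, C, D}: busing cost 177 + fixed 79 = 256.
All other subsets cost ≥ 237. Minimum total cost: 230.

230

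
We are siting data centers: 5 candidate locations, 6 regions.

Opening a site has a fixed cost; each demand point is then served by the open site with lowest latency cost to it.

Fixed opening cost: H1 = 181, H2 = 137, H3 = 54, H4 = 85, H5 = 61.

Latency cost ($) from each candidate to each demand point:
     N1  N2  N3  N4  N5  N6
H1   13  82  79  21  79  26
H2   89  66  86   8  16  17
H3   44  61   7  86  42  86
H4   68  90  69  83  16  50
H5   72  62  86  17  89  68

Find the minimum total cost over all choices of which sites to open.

Open {H2, H3}: assign each demand point to its cheapest open site.
  N1→H3 44, N2→H3 61, N3→H3 7, N4→H2 8, N5→H2 16, N6→H2 17
  latency cost 153, fixed 191 → total 344.
Compare {H3, H5}: latency cost 239 + fixed 115 = 354.
Compare {H3}: latency cost 326 + fixed 54 = 380.
Compare {H3, H4, H5}: latency cost 195 + fixed 200 = 395.
All other subsets cost ≥ 354. Minimum total cost: 344.

344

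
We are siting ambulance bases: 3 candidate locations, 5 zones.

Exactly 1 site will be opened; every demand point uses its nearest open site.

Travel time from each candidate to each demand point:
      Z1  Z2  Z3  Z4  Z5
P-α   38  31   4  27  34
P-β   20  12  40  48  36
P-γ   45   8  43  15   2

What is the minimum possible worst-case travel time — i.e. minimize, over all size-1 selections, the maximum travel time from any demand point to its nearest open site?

38

Open {P-α}.
  Farthest demand point is Z1 at travel time 38 (to P-α); all others are ≤ 38.
With {P-γ} the worst case is 45.
With {P-β} the worst case is 48.
No size-1 selection achieves below 38.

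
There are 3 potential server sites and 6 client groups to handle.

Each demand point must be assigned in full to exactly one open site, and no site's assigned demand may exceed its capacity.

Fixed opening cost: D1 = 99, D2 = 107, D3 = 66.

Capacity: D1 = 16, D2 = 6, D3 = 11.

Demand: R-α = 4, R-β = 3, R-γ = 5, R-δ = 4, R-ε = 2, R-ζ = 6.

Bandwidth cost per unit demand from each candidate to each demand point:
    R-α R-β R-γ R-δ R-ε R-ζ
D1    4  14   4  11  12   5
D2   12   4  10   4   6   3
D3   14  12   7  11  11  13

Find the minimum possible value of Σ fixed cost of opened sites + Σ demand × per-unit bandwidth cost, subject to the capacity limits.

333

Open {D1, D3}; cheapest assignment that respects the capacities:
  D1 (cap 16, load 15): R-α, R-γ, R-ζ — cost 4×4 + 5×4 + 6×5 = 66
  D3 (cap 11, load 9): R-β, R-δ, R-ε — cost 3×12 + 4×11 + 2×11 = 102
  Shipping 168, fixed 165 → total 333.
  Any other capacity-feasible assignment to {D1, D3} ships for at least 168.
Compare {D1, D2, D3}: its best feasible assignment gives total 402.
Every other set of open sites that can feasibly serve all demand totals ≥ 402 even under its best assignment. Minimum: 333.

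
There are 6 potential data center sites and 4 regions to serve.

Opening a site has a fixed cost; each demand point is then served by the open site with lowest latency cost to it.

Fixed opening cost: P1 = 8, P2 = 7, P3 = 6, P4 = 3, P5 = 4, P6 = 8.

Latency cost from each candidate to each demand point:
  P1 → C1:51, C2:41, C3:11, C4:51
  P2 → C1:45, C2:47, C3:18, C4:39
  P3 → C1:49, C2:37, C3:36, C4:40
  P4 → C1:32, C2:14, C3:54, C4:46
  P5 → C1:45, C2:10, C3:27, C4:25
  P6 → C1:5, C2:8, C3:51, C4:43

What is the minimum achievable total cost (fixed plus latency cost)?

Open {P1, P5, P6}: assign each demand point to its cheapest open site.
  C1→P6 5, C2→P6 8, C3→P1 11, C4→P5 25
  latency cost 49, fixed 20 → total 69.
Compare {P1, P4, P5, P6}: latency cost 49 + fixed 23 = 72.
Compare {P2, P5, P6}: latency cost 56 + fixed 19 = 75.
Compare {P1, P3, P5, P6}: latency cost 49 + fixed 26 = 75.
All other subsets cost ≥ 72. Minimum total cost: 69.

69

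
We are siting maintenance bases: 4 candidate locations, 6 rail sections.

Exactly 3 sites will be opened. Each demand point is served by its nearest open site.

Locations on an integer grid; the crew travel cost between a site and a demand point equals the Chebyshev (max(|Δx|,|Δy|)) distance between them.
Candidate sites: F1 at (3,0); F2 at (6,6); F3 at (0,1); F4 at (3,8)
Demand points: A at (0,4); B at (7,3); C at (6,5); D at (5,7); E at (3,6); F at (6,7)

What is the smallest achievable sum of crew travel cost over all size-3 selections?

11

Open {F2, F3, F4}.
  A→F3 3, B→F2 3, C→F2 1, D→F2 1, E→F4 2, F→F2 1  ⇒ total 11.
Compare {F1, F2, F3}: total 12.
Compare {F1, F2, F4}: total 12.
No size-3 selection does better; minimum is 11.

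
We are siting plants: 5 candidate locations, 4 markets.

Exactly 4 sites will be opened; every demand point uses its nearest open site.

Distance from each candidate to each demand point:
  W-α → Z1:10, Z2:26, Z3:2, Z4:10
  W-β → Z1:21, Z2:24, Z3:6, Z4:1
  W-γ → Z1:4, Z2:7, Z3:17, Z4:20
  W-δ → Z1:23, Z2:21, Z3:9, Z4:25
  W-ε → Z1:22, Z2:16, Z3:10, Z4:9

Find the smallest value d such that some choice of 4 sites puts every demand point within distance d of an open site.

7

Open {W-α, W-β, W-γ, W-δ}.
  Farthest demand point is Z2 at distance 7 (to W-γ); all others are ≤ 7.
With {W-α, W-β, W-γ, W-ε} the worst case is 7.
With {W-β, W-γ, W-δ, W-ε} the worst case is 7.
No size-4 selection achieves below 7.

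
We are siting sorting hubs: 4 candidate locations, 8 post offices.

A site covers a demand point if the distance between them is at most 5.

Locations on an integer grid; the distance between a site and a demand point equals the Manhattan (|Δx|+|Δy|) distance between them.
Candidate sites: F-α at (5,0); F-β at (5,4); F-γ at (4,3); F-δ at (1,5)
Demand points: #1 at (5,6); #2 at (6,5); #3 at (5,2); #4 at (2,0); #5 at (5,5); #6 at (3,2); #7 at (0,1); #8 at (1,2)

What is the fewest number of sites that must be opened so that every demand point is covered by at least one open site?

Coverage sets (demand points within 5 of each site):
  F-α: {#3, #4, #5, #6}
  F-β: {#1, #2, #3, #5, #6}
  F-γ: {#1, #2, #3, #4, #5, #6, #8}
  F-δ: {#1, #2, #5, #6, #7, #8}
No single site covers all 8 demand points.
But {F-α, F-δ} covers everything, so the minimum is 2.

2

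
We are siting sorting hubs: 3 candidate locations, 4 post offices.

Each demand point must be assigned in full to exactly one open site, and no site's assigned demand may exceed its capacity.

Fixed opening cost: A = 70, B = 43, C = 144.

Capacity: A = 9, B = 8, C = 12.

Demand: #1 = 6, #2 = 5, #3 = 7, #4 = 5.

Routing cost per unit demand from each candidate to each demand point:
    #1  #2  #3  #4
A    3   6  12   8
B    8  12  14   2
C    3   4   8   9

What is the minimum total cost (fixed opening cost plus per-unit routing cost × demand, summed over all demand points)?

361

Open {A, B, C}; cheapest assignment that respects the capacities:
  A (cap 9, load 6): #1 — cost 6×3 = 18
  B (cap 8, load 5): #4 — cost 5×2 = 10
  C (cap 12, load 12): #2, #3 — cost 5×4 + 7×8 = 76
  Shipping 104, fixed 257 → total 361.
  Any other capacity-feasible assignment to {A, B, C} ships for at least 104.
Total demand is 23 and no other set of sites has combined capacity ≥ 23, so {A, B, C} is the only feasible choice of open sites. Minimum: 361.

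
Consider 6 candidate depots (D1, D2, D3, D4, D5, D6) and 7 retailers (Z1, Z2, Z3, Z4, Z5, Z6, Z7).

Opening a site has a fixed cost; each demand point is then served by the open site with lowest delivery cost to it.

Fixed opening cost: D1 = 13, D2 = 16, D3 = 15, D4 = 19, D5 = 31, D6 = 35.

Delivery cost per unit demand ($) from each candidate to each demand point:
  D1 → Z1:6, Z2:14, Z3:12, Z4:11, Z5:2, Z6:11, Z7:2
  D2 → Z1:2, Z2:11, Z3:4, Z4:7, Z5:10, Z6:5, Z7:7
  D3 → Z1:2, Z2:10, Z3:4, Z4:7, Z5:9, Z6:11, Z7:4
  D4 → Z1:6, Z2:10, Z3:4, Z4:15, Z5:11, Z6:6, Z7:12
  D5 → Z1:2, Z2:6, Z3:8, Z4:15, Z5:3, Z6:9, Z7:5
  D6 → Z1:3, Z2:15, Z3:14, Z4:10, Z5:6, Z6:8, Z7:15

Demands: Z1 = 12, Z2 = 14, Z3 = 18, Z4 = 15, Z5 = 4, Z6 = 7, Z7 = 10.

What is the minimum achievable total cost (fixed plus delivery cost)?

Open {D1, D2, D5}: assign each demand point to its cheapest open site.
  Z1→D2 12×2=24, Z2→D5 14×6=84, Z3→D2 18×4=72, Z4→D2 15×7=105, Z5→D1 4×2=8, Z6→D2 7×5=35, Z7→D1 10×2=20
  delivery cost 348, fixed 60 → total 408.
Compare {D1, D2, D3, D5}: delivery cost 348 + fixed 75 = 423.
Compare {D1, D2, D4, D5}: delivery cost 348 + fixed 79 = 427.
Compare {D2, D5}: delivery cost 382 + fixed 47 = 429.
All other subsets cost ≥ 423. Minimum total cost: 408.

408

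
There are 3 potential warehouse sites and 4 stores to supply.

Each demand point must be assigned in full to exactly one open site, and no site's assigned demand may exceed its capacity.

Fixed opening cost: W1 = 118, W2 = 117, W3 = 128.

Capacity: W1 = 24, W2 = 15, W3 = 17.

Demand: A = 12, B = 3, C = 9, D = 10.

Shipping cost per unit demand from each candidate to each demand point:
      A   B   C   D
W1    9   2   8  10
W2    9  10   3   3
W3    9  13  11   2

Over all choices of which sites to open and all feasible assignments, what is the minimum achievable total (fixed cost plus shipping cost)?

Open {W1, W2}; cheapest assignment that respects the capacities:
  W1 (cap 24, load 24): A, B, C — cost 12×9 + 3×2 + 9×8 = 186
  W2 (cap 15, load 10): D — cost 10×3 = 30
  Shipping 216, fixed 235 → total 451.
  Any other capacity-feasible assignment to {W1, W2} ships for at least 216.
Compare {W1, W3}: its best feasible assignment gives total 452.
Compare {W1, W2, W3}: its best feasible assignment gives total 524.
Every other set of open sites that can feasibly serve all demand totals ≥ 452 even under its best assignment. Minimum: 451.

451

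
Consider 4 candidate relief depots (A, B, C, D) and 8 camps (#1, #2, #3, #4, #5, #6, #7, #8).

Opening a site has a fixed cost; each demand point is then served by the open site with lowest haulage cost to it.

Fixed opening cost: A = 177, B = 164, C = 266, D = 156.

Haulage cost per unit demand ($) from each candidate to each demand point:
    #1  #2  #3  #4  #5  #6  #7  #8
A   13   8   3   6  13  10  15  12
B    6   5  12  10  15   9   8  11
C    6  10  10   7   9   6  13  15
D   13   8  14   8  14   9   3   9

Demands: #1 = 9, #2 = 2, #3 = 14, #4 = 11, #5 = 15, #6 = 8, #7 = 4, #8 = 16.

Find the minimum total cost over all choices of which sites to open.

Open {A}: assign each demand point to its cheapest open site.
  #1→A 9×13=117, #2→A 2×8=16, #3→A 14×3=42, #4→A 11×6=66, #5→A 15×13=195, #6→A 8×10=80, #7→A 4×15=60, #8→A 16×12=192
  haulage cost 768, fixed 177 → total 945.
Compare {A, B}: haulage cost 647 + fixed 341 = 988.
Compare {A, D}: haulage cost 664 + fixed 333 = 997.
Compare {B}: haulage cost 847 + fixed 164 = 1011.
All other subsets cost ≥ 988. Minimum total cost: 945.

945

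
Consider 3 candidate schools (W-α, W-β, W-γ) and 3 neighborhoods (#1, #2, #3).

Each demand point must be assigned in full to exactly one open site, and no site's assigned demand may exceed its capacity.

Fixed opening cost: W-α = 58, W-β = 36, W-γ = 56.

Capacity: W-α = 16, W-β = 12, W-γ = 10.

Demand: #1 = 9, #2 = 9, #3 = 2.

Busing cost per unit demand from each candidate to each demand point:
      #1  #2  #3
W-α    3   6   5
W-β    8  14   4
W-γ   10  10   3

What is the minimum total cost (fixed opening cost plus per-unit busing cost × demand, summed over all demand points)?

228

Open {W-α, W-β}; cheapest assignment that respects the capacities:
  W-α (cap 16, load 9): #2 — cost 9×6 = 54
  W-β (cap 12, load 11): #1, #3 — cost 9×8 + 2×4 = 80
  Shipping 134, fixed 94 → total 228.
  Any other capacity-feasible assignment to {W-α, W-β} ships for at least 134.
Compare {W-α, W-γ}: its best feasible assignment gives total 241.
Compare {W-β, W-γ}: its best feasible assignment gives total 262.
Every other set of open sites that can feasibly serve all demand totals ≥ 241 even under its best assignment. Minimum: 228.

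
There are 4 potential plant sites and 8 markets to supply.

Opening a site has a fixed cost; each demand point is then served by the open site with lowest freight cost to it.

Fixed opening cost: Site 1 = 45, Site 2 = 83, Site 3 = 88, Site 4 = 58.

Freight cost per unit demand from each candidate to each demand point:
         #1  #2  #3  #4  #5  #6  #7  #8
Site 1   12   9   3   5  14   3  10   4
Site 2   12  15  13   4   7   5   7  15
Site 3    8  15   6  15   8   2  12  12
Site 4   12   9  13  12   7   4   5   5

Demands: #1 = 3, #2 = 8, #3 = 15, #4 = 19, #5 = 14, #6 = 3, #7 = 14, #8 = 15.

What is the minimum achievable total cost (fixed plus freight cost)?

Open {Site 1, Site 4}: assign each demand point to its cheapest open site.
  #1→Site 1 3×12=36, #2→Site 1 8×9=72, #3→Site 1 15×3=45, #4→Site 1 19×5=95, #5→Site 4 14×7=98, #6→Site 1 3×3=9, #7→Site 4 14×5=70, #8→Site 1 15×4=60
  freight cost 485, fixed 103 → total 588.
Compare {Site 1, Site 2}: freight cost 494 + fixed 128 = 622.
Compare {Site 1, Site 2, Site 4}: freight cost 466 + fixed 186 = 652.
Compare {Site 1, Site 3, Site 4}: freight cost 470 + fixed 191 = 661.
All other subsets cost ≥ 622. Minimum total cost: 588.

588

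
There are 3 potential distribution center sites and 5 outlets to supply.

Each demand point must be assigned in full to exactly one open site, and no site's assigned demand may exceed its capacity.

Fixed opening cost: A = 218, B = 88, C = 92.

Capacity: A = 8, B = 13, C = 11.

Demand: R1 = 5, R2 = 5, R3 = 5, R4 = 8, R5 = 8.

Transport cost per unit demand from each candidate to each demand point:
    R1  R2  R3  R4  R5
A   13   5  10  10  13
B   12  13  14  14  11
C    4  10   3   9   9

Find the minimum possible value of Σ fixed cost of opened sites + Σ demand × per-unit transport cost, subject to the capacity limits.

666

Open {A, B, C}; cheapest assignment that respects the capacities:
  A (cap 8, load 8): R4 — cost 8×10 = 80
  B (cap 13, load 13): R2, R5 — cost 5×13 + 8×11 = 153
  C (cap 11, load 10): R1, R3 — cost 5×4 + 5×3 = 35
  Shipping 268, fixed 398 → total 666.
  Any other capacity-feasible assignment to {A, B, C} ships for at least 268.
Total demand is 31 and no other set of sites has combined capacity ≥ 31, so {A, B, C} is the only feasible choice of open sites. Minimum: 666.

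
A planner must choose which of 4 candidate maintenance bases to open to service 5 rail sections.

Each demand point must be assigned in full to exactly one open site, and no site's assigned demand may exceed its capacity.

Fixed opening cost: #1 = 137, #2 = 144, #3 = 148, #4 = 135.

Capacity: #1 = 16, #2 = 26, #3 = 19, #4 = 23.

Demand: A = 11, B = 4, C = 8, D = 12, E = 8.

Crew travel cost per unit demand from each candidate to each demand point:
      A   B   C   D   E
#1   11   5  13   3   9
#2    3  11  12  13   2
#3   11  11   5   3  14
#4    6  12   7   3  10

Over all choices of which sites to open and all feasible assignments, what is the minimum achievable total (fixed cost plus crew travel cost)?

Open {#2, #4}; cheapest assignment that respects the capacities:
  #2 (cap 26, load 23): A, B, E — cost 11×3 + 4×11 + 8×2 = 93
  #4 (cap 23, load 20): C, D — cost 8×7 + 12×3 = 92
  Shipping 185, fixed 279 → total 464.
  Any other capacity-feasible assignment to {#2, #4} ships for at least 185.
Compare {#1, #2, #3}: its best feasible assignment gives total 574.
Compare {#1, #2, #4}: its best feasible assignment gives total 577.
Every other set of open sites that can feasibly serve all demand totals ≥ 574 even under its best assignment. Minimum: 464.

464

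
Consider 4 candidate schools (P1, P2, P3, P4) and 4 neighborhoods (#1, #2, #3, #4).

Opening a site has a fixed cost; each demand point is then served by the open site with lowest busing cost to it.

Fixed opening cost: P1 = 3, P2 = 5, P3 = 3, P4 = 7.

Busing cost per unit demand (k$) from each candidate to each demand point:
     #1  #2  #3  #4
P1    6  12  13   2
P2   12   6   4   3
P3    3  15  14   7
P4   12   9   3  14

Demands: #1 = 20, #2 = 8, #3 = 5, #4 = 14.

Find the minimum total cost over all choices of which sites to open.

Open {P1, P2, P3}: assign each demand point to its cheapest open site.
  #1→P3 20×3=60, #2→P2 8×6=48, #3→P2 5×4=20, #4→P1 14×2=28
  busing cost 156, fixed 11 → total 167.
Compare {P1, P2, P3, P4}: busing cost 151 + fixed 18 = 169.
Compare {P2, P3}: busing cost 170 + fixed 8 = 178.
Compare {P2, P3, P4}: busing cost 165 + fixed 15 = 180.
All other subsets cost ≥ 169. Minimum total cost: 167.

167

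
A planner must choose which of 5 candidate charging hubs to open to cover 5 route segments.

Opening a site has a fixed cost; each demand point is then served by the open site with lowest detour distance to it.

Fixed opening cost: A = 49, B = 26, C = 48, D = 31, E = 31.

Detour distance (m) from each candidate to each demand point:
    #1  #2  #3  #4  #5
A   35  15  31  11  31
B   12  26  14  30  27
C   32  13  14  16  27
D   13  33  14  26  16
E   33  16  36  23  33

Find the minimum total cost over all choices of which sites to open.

Open {D}: assign each demand point to its cheapest open site.
  #1→D 13, #2→D 33, #3→D 14, #4→D 26, #5→D 16
  detour distance 102, fixed 31 → total 133.
Compare {B}: detour distance 109 + fixed 26 = 135.
Compare {D, E}: detour distance 82 + fixed 62 = 144.
Compare {A, D}: detour distance 69 + fixed 80 = 149.
All other subsets cost ≥ 135. Minimum total cost: 133.

133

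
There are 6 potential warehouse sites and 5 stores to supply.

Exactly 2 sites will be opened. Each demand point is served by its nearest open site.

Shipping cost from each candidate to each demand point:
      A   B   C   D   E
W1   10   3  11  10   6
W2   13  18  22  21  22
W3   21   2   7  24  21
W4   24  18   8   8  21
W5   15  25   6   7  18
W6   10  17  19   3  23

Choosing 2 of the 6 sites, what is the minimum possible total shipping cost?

32

Open {W1, W5}.
  A→W1 10, B→W1 3, C→W5 6, D→W5 7, E→W1 6  ⇒ total 32.
Compare {W1, W6}: total 33.
Compare {W1, W3}: total 35.
No size-2 selection does better; minimum is 32.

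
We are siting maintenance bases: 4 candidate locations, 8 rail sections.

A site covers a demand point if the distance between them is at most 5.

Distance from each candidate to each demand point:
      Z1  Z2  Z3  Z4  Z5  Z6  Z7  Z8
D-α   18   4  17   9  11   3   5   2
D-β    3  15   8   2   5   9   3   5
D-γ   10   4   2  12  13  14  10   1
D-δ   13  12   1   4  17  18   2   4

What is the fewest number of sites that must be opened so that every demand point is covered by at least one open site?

Coverage sets (demand points within 5 of each site):
  D-α: {Z2, Z6, Z7, Z8}
  D-β: {Z1, Z4, Z5, Z7, Z8}
  D-γ: {Z2, Z3, Z8}
  D-δ: {Z3, Z4, Z7, Z8}
No 2 sites suffice: every size-2 union leaves at least one demand point uncovered.
But {D-α, D-β, D-γ} covers everything, so the minimum is 3.

3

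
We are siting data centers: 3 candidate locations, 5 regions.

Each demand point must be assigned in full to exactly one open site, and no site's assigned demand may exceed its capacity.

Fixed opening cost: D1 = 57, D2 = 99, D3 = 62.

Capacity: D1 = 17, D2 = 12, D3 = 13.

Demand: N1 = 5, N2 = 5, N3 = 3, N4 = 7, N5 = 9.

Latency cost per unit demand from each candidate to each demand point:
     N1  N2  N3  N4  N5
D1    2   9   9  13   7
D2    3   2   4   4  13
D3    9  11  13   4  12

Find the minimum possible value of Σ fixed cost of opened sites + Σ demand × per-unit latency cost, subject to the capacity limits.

294

Open {D1, D2}; cheapest assignment that respects the capacities:
  D1 (cap 17, load 17): N1, N3, N5 — cost 5×2 + 3×9 + 9×7 = 100
  D2 (cap 12, load 12): N2, N4 — cost 5×2 + 7×4 = 38
  Shipping 138, fixed 156 → total 294.
  Any other capacity-feasible assignment to {D1, D2} ships for at least 138.
Compare {D1, D3}: its best feasible assignment gives total 302.
Compare {D1, D2, D3}: its best feasible assignment gives total 341.
Every other set of open sites that can feasibly serve all demand totals ≥ 302 even under its best assignment. Minimum: 294.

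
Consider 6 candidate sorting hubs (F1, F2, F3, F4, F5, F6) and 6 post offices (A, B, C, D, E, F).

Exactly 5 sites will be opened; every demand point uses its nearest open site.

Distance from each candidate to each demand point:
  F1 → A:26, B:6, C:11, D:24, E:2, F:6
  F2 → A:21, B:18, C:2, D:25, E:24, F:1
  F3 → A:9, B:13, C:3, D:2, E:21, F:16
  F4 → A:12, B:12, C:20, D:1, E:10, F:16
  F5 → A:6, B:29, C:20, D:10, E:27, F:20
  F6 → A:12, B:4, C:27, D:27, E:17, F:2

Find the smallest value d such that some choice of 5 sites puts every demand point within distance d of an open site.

6

Open {F1, F2, F3, F4, F5}.
  Farthest demand point is A at distance 6 (to F5); all others are ≤ 6.
With {F1, F2, F3, F5, F6} the worst case is 6.
With {F1, F2, F4, F5, F6} the worst case is 6.
No size-5 selection achieves below 6.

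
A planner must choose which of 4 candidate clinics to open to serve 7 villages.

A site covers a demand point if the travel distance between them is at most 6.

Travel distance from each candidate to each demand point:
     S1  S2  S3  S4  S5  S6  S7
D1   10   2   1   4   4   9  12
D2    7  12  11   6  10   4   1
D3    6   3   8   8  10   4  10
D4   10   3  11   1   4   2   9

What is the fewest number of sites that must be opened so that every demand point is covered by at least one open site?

Coverage sets (demand points within 6 of each site):
  D1: {S2, S3, S4, S5}
  D2: {S4, S6, S7}
  D3: {S1, S2, S6}
  D4: {S2, S4, S5, S6}
No 2 sites suffice: every size-2 union leaves at least one demand point uncovered.
But {D1, D2, D3} covers everything, so the minimum is 3.

3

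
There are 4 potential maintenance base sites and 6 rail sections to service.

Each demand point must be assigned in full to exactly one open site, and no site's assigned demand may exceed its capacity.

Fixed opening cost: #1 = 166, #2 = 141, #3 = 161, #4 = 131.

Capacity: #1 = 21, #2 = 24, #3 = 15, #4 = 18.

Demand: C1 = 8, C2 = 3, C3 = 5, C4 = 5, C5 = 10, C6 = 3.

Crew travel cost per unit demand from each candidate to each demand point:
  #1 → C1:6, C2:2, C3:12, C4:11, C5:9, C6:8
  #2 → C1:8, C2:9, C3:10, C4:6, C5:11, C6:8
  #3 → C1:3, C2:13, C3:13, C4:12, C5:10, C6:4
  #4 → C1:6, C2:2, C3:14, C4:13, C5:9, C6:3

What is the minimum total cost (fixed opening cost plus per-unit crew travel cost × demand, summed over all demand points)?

521

Open {#2, #4}; cheapest assignment that respects the capacities:
  #2 (cap 24, load 18): C1, C3, C4 — cost 8×8 + 5×10 + 5×6 = 144
  #4 (cap 18, load 16): C2, C5, C6 — cost 3×2 + 10×9 + 3×3 = 105
  Shipping 249, fixed 272 → total 521.
  Any other capacity-feasible assignment to {#2, #4} ships for at least 249.
Compare {#1, #2}: its best feasible assignment gives total 555.
Compare {#2, #3}: its best feasible assignment gives total 555.
Every other set of open sites that can feasibly serve all demand totals ≥ 555 even under its best assignment. Minimum: 521.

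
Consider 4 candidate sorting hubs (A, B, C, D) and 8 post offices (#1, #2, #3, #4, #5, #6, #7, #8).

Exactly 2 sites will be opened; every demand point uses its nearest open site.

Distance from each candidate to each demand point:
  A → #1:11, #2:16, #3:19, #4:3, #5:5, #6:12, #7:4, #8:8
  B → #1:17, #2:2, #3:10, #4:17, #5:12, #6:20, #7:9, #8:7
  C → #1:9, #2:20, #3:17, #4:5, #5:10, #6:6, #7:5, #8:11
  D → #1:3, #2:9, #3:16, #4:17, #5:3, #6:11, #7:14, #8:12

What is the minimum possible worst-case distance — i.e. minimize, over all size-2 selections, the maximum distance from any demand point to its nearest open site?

Open {B, C}.
  Farthest demand point is #3 at distance 10 (to B); all others are ≤ 10.
With {A, B} the worst case is 12.
With {A, D} the worst case is 16.
No size-2 selection achieves below 10.

10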